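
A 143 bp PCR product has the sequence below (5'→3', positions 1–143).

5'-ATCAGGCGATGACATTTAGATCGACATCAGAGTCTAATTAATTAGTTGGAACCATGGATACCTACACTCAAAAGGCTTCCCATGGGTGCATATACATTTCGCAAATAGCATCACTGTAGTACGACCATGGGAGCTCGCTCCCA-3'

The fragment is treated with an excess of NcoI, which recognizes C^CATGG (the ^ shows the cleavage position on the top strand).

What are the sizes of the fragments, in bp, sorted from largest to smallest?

52, 45, 28, 18 bp

NcoI sites (CCATGG) start at positions 52, 80, 125.
NcoI cuts after the first base of each site, so after positions 52, 80, 125.
Linear molecule, 3 cuts → 4 fragments:
  1–52 → 52 bp
  53–80 → 28 bp
  81–125 → 45 bp
  126–143 → 18 bp
Sorted largest to smallest: 52, 45, 28, 18 bp.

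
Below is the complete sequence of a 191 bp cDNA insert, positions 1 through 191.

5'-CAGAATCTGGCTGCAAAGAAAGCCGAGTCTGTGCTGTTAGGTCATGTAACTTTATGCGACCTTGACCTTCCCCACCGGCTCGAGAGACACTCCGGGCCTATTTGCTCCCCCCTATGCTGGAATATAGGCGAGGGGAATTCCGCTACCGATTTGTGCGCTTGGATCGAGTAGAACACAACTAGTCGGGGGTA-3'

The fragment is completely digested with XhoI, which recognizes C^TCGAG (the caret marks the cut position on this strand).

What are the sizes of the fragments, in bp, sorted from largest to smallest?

The XhoI site (CTCGAG) starts at position 79.
XhoI cuts after the first base of each site, so after position 79.
Linear molecule, 1 cut → 2 fragments:
  1–79 → 79 bp
  80–191 → 112 bp
Sorted largest to smallest: 112, 79 bp.

112, 79 bp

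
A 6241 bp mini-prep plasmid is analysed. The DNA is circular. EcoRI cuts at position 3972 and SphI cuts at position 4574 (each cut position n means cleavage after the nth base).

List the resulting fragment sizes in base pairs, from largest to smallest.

5639, 602 bp

Combined cut positions (sorted): 3972, 4574.
Circular molecule, 2 cuts → 2 fragments:
  4574 − 3972 = 602 bp
  wrap: 6241 − 4574 + 3972 = 5639 bp
Sorted largest to smallest: 5639, 602 bp.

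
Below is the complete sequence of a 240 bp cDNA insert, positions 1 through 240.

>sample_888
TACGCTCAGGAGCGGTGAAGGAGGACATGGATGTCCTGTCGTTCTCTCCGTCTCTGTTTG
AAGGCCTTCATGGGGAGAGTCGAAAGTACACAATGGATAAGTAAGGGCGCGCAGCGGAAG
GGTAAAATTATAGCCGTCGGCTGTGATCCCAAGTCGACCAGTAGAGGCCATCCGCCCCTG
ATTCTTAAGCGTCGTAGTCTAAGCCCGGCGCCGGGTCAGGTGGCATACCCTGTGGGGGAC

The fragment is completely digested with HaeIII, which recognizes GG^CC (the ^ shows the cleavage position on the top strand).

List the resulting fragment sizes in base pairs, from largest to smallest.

103, 73, 64 bp

HaeIII sites (GGCC) start at positions 63, 166.
HaeIII cuts after base 2 of each site, so after positions 64, 167.
Linear molecule, 2 cuts → 3 fragments:
  1–64 → 64 bp
  65–167 → 103 bp
  168–240 → 73 bp
Sorted largest to smallest: 103, 73, 64 bp.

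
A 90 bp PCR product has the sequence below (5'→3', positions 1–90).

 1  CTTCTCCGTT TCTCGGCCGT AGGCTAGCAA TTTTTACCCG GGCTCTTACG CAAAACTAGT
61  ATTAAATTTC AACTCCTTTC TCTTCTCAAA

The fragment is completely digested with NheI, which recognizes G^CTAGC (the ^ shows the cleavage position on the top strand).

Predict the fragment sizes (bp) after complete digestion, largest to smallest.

The NheI site (GCTAGC) starts at position 23.
NheI cuts after the first base of each site, so after position 23.
Linear molecule, 1 cut → 2 fragments:
  1–23 → 23 bp
  24–90 → 67 bp
Sorted largest to smallest: 67, 23 bp.

67, 23 bp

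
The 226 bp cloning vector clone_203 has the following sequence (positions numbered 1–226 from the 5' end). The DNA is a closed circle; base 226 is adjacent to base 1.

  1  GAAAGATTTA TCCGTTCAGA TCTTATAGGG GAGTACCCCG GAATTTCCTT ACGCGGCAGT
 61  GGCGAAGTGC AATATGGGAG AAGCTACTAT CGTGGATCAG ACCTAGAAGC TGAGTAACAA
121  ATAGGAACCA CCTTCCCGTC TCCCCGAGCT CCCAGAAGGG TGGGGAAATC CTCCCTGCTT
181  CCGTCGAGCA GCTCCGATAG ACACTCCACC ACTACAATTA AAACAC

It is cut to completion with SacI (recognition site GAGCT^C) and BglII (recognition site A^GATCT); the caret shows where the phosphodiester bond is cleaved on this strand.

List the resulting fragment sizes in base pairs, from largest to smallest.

132, 94 bp

The SacI site (GAGCTC) starts at position 146.
SacI cuts after base 5 of each site (before the last base), so after position 150.
The BglII site (AGATCT) starts at position 18.
BglII cuts after the first base of each site, so after position 18.
Combined cut positions: 18, 150.
Circular molecule, 2 cuts → 2 fragments:
  19–150 → 132 bp
  151–226 then 1–18 → 76 + 18 = 94 bp
Sorted largest to smallest: 132, 94 bp.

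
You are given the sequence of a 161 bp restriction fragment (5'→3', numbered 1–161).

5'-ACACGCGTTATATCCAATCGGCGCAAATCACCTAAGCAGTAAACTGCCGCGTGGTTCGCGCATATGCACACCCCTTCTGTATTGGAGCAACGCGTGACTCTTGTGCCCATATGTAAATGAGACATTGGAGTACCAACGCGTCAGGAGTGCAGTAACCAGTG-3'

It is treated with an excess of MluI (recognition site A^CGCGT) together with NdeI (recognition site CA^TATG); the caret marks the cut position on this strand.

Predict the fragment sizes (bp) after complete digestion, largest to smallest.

59, 28, 27, 25, 19, 3 bp

MluI sites (ACGCGT) start at positions 3, 90, 136.
MluI cuts after the first base of each site, so after positions 3, 90, 136.
NdeI sites (CATATG) start at positions 61, 108.
NdeI cuts after base 2 of each site, so after positions 62, 109.
Combined cut positions: 3, 62, 90, 109, 136.
Linear molecule, 5 cuts → 6 fragments:
  1–3 → 3 bp
  4–62 → 59 bp
  63–90 → 28 bp
  91–109 → 19 bp
  110–136 → 27 bp
  137–161 → 25 bp
Sorted largest to smallest: 59, 28, 27, 25, 19, 3 bp.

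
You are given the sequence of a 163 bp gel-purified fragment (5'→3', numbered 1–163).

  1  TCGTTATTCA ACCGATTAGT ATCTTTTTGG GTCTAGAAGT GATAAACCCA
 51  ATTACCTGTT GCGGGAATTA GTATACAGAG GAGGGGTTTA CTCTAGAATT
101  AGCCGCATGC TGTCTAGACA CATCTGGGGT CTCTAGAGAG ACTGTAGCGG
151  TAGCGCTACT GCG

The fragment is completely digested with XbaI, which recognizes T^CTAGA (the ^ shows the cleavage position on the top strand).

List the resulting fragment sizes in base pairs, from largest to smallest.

XbaI sites (TCTAGA) start at positions 32, 92, 113, 132.
XbaI cuts after the first base of each site, so after positions 32, 92, 113, 132.
Linear molecule, 4 cuts → 5 fragments:
  1–32 → 32 bp
  33–92 → 60 bp
  93–113 → 21 bp
  114–132 → 19 bp
  133–163 → 31 bp
Sorted largest to smallest: 60, 32, 31, 21, 19 bp.

60, 32, 31, 21, 19 bp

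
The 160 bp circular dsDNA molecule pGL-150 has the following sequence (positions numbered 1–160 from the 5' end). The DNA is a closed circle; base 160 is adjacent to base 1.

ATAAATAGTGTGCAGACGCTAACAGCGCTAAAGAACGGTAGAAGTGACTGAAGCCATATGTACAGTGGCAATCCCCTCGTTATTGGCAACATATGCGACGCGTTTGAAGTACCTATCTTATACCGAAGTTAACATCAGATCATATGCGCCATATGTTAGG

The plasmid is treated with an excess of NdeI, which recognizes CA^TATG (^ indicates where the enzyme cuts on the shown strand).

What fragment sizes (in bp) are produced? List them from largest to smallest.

NdeI sites (CATATG) start at positions 55, 90, 141, 150.
NdeI cuts after base 2 of each site, so after positions 56, 91, 142, 151.
Circular molecule, 4 cuts → 4 fragments:
  57–91 → 35 bp
  92–142 → 51 bp
  143–151 → 9 bp
  152–160 then 1–56 → 9 + 56 = 65 bp
Sorted largest to smallest: 65, 51, 35, 9 bp.

65, 51, 35, 9 bp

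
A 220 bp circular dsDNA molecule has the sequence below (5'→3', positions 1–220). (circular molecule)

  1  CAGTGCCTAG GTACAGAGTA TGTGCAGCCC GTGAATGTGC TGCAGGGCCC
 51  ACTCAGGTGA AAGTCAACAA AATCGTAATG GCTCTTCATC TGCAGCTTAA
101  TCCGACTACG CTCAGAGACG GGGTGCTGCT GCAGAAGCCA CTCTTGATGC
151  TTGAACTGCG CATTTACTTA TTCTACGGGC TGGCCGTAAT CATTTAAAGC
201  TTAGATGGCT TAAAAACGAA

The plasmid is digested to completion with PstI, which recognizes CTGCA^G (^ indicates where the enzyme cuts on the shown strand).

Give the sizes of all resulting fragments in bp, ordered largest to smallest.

PstI sites (CTGCAG) start at positions 40, 90, 129.
PstI cuts after base 5 of each site (before the last base), so after positions 44, 94, 133.
Circular molecule, 3 cuts → 3 fragments:
  45–94 → 50 bp
  95–133 → 39 bp
  134–220 then 1–44 → 87 + 44 = 131 bp
Sorted largest to smallest: 131, 50, 39 bp.

131, 50, 39 bp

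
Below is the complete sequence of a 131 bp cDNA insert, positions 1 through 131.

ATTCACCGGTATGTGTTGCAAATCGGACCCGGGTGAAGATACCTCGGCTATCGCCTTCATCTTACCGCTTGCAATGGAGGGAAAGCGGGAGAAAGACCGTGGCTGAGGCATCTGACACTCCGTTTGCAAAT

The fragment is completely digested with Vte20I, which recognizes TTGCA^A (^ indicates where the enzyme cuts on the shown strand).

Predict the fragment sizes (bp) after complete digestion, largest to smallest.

Vte20I sites (TTGCAA) start at positions 16, 69, 124.
Vte20I cuts after base 5 of each site (before the last base), so after positions 20, 73, 128.
Linear molecule, 3 cuts → 4 fragments:
  1–20 → 20 bp
  21–73 → 53 bp
  74–128 → 55 bp
  129–131 → 3 bp
Sorted largest to smallest: 55, 53, 20, 3 bp.

55, 53, 20, 3 bp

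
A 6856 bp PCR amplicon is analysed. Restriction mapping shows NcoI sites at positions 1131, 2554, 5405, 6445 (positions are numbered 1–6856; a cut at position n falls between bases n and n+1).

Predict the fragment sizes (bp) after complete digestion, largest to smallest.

2851, 1423, 1131, 1040, 411 bp

Linear molecule, 4 cuts → 5 fragments:
  1131 − 0 = 1131 bp
  2554 − 1131 = 1423 bp
  5405 − 2554 = 2851 bp
  6445 − 5405 = 1040 bp
  6856 − 6445 = 411 bp
Sorted largest to smallest: 2851, 1423, 1131, 1040, 411 bp.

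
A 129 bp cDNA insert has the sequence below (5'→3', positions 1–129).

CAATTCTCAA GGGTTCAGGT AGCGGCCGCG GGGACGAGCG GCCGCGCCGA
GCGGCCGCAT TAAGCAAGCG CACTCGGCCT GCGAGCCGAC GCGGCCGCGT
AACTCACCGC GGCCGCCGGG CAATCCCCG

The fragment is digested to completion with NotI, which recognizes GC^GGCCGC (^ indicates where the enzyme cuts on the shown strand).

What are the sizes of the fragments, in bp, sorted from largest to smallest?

NotI sites (GCGGCCGC) start at positions 22, 38, 51, 91, 109.
NotI cuts after base 2 of each site, so after positions 23, 39, 52, 92, 110.
Linear molecule, 5 cuts → 6 fragments:
  1–23 → 23 bp
  24–39 → 16 bp
  40–52 → 13 bp
  53–92 → 40 bp
  93–110 → 18 bp
  111–129 → 19 bp
Sorted largest to smallest: 40, 23, 19, 18, 16, 13 bp.

40, 23, 19, 18, 16, 13 bp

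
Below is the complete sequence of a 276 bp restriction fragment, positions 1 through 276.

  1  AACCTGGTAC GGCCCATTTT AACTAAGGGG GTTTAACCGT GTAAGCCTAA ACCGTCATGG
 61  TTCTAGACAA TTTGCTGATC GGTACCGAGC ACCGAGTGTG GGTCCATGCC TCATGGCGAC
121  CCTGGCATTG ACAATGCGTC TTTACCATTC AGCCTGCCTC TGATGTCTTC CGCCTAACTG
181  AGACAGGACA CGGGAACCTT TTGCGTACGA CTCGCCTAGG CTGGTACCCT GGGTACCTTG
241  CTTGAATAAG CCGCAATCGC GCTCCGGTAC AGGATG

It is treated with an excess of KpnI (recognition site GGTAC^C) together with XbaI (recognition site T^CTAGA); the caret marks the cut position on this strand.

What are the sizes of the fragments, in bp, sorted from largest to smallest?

KpnI sites (GGTACC) start at positions 81, 223, 232.
KpnI cuts after base 5 of each site (before the last base), so after positions 85, 227, 236.
The XbaI site (TCTAGA) starts at position 62.
XbaI cuts after the first base of each site, so after position 62.
Combined cut positions: 62, 85, 227, 236.
Linear molecule, 4 cuts → 5 fragments:
  1–62 → 62 bp
  63–85 → 23 bp
  86–227 → 142 bp
  228–236 → 9 bp
  237–276 → 40 bp
Sorted largest to smallest: 142, 62, 40, 23, 9 bp.

142, 62, 40, 23, 9 bp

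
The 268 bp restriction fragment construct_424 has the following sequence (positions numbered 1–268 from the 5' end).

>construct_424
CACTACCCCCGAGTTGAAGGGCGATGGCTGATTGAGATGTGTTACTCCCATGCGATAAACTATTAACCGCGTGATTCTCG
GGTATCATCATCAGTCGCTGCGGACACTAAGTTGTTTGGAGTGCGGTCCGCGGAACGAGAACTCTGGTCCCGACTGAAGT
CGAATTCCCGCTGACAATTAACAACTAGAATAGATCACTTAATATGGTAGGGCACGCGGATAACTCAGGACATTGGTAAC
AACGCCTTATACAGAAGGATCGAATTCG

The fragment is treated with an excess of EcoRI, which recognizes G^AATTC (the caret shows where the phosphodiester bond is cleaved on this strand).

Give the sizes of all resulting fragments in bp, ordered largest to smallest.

EcoRI sites (GAATTC) start at positions 162, 262.
EcoRI cuts after the first base of each site, so after positions 162, 262.
Linear molecule, 2 cuts → 3 fragments:
  1–162 → 162 bp
  163–262 → 100 bp
  263–268 → 6 bp
Sorted largest to smallest: 162, 100, 6 bp.

162, 100, 6 bp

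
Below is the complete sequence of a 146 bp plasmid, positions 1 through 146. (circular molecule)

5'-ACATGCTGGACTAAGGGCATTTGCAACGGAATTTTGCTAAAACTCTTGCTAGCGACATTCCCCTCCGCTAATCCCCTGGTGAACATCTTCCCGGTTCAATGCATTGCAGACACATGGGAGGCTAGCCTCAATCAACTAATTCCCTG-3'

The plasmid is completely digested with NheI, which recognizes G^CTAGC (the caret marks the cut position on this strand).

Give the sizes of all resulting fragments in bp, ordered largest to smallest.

NheI sites (GCTAGC) start at positions 48, 121.
NheI cuts after the first base of each site, so after positions 48, 121.
Circular molecule, 2 cuts → 2 fragments:
  49–121 → 73 bp
  122–146 then 1–48 → 25 + 48 = 73 bp
Sorted largest to smallest: 73, 73 bp.

73, 73 bp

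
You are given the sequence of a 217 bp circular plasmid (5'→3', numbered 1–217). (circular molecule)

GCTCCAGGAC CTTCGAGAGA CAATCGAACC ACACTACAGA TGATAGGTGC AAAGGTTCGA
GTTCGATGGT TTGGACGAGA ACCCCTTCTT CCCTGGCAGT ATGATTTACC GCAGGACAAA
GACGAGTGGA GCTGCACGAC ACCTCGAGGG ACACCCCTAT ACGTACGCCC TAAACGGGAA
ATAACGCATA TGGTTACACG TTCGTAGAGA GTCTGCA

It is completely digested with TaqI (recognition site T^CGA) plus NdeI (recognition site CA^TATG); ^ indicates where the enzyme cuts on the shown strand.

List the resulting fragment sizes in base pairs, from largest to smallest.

81, 44, 42, 33, 11, 6 bp

TaqI sites (TCGA) start at positions 13, 24, 57, 63, 144.
TaqI cuts after the first base of each site, so after positions 13, 24, 57, 63, 144.
The NdeI site (CATATG) starts at position 187.
NdeI cuts after base 2 of each site, so after position 188.
Combined cut positions: 13, 24, 57, 63, 144, 188.
Circular molecule, 6 cuts → 6 fragments:
  14–24 → 11 bp
  25–57 → 33 bp
  58–63 → 6 bp
  64–144 → 81 bp
  145–188 → 44 bp
  189–217 then 1–13 → 29 + 13 = 42 bp
Sorted largest to smallest: 81, 44, 42, 33, 11, 6 bp.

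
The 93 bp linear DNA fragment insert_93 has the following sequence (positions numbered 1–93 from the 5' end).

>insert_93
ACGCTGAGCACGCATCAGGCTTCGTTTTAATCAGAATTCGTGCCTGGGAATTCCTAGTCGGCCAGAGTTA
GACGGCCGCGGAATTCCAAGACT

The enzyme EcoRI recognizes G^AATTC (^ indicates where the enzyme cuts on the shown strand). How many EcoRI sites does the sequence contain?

GAATTC occurs starting at positions 34, 48, 81.
EcoRI cuts at 3 sites.

3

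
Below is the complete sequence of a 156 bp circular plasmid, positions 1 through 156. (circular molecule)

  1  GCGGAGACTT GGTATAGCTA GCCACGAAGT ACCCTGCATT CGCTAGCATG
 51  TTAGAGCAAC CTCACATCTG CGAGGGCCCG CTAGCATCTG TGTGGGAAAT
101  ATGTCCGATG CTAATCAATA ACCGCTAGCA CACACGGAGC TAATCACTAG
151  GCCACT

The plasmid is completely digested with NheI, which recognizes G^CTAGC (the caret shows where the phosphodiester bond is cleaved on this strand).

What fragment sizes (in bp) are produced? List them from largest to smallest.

49, 44, 38, 25 bp

NheI sites (GCTAGC) start at positions 17, 42, 80, 124.
NheI cuts after the first base of each site, so after positions 17, 42, 80, 124.
Circular molecule, 4 cuts → 4 fragments:
  18–42 → 25 bp
  43–80 → 38 bp
  81–124 → 44 bp
  125–156 then 1–17 → 32 + 17 = 49 bp
Sorted largest to smallest: 49, 44, 38, 25 bp.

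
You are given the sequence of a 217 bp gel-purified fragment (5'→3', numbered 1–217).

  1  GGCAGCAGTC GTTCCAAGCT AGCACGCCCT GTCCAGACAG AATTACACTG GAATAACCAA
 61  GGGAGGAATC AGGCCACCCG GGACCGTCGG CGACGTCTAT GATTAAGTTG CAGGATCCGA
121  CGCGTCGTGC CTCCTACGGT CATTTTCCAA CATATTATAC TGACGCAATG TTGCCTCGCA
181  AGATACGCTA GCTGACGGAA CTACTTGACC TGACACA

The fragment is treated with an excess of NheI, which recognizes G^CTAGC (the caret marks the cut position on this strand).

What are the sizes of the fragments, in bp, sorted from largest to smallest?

169, 30, 18 bp

NheI sites (GCTAGC) start at positions 18, 187.
NheI cuts after the first base of each site, so after positions 18, 187.
Linear molecule, 2 cuts → 3 fragments:
  1–18 → 18 bp
  19–187 → 169 bp
  188–217 → 30 bp
Sorted largest to smallest: 169, 30, 18 bp.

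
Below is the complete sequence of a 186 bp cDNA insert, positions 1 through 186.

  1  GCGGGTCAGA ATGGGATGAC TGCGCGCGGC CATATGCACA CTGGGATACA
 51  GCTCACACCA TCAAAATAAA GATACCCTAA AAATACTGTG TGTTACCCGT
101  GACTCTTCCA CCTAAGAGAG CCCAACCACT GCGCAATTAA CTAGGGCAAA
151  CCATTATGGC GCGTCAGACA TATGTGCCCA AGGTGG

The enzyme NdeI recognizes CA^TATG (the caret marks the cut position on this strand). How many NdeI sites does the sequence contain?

2

CATATG occurs starting at positions 31, 169.
NdeI cuts at 2 sites.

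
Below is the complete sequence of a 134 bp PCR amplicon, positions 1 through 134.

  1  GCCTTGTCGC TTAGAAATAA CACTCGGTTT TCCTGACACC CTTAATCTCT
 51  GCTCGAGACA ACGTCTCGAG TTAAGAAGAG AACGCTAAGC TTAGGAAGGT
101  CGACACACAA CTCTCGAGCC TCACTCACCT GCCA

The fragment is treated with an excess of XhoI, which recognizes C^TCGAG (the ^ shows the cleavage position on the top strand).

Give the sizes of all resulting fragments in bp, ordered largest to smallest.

52, 48, 21, 13 bp

XhoI sites (CTCGAG) start at positions 52, 65, 113.
XhoI cuts after the first base of each site, so after positions 52, 65, 113.
Linear molecule, 3 cuts → 4 fragments:
  1–52 → 52 bp
  53–65 → 13 bp
  66–113 → 48 bp
  114–134 → 21 bp
Sorted largest to smallest: 52, 48, 21, 13 bp.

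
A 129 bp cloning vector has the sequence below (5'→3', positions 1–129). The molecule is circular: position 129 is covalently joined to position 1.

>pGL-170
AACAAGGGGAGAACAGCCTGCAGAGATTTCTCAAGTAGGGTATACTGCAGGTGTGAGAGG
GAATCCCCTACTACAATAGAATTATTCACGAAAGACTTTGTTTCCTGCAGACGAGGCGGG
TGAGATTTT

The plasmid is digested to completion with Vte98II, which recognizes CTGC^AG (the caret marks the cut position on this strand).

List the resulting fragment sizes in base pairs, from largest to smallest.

Vte98II sites (CTGCAG) start at positions 18, 45, 105.
Vte98II cuts after base 4 of each site, so after positions 21, 48, 108.
Circular molecule, 3 cuts → 3 fragments:
  22–48 → 27 bp
  49–108 → 60 bp
  109–129 then 1–21 → 21 + 21 = 42 bp
Sorted largest to smallest: 60, 42, 27 bp.

60, 42, 27 bp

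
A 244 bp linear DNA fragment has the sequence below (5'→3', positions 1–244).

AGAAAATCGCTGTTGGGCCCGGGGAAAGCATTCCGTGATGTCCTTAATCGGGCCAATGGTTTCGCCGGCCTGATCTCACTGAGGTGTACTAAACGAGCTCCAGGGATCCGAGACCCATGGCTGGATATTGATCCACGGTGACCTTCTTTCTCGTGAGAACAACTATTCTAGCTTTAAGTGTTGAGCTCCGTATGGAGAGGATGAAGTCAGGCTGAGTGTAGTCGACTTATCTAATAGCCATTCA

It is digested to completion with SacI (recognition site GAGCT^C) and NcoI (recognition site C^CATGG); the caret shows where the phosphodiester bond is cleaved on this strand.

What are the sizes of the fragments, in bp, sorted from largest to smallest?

99, 72, 57, 16 bp

SacI sites (GAGCTC) start at positions 95, 183.
SacI cuts after base 5 of each site (before the last base), so after positions 99, 187.
The NcoI site (CCATGG) starts at position 115.
NcoI cuts after the first base of each site, so after position 115.
Combined cut positions: 99, 115, 187.
Linear molecule, 3 cuts → 4 fragments:
  1–99 → 99 bp
  100–115 → 16 bp
  116–187 → 72 bp
  188–244 → 57 bp
Sorted largest to smallest: 99, 72, 57, 16 bp.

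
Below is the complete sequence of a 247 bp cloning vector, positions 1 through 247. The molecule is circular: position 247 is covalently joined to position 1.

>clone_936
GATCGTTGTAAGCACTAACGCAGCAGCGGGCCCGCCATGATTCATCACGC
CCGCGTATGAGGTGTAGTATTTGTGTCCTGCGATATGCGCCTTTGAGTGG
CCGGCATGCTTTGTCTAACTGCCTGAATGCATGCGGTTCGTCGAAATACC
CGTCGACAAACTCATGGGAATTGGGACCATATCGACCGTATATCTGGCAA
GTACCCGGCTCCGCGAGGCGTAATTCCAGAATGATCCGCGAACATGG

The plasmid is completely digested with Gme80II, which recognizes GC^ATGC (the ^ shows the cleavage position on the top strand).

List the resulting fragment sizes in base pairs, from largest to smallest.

Gme80II sites (GCATGC) start at positions 104, 129.
Gme80II cuts after base 2 of each site, so after positions 105, 130.
Circular molecule, 2 cuts → 2 fragments:
  106–130 → 25 bp
  131–247 then 1–105 → 117 + 105 = 222 bp
Sorted largest to smallest: 222, 25 bp.

222, 25 bp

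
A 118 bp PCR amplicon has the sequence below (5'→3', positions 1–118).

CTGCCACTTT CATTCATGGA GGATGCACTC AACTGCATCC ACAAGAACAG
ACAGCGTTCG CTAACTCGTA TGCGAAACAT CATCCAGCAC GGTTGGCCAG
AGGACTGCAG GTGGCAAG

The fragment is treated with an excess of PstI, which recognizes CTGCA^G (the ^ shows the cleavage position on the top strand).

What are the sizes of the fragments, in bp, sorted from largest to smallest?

109, 9 bp

The PstI site (CTGCAG) starts at position 105.
PstI cuts after base 5 of each site (before the last base), so after position 109.
Linear molecule, 1 cut → 2 fragments:
  1–109 → 109 bp
  110–118 → 9 bp
Sorted largest to smallest: 109, 9 bp.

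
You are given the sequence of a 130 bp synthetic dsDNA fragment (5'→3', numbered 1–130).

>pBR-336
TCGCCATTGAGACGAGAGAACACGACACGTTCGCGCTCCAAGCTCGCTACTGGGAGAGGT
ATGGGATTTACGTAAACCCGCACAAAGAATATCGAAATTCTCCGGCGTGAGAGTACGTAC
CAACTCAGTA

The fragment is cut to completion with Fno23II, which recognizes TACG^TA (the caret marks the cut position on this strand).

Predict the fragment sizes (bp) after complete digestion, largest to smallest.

Fno23II sites (TACGTA) start at positions 69, 114.
Fno23II cuts after base 4 of each site, so after positions 72, 117.
Linear molecule, 2 cuts → 3 fragments:
  1–72 → 72 bp
  73–117 → 45 bp
  118–130 → 13 bp
Sorted largest to smallest: 72, 45, 13 bp.

72, 45, 13 bp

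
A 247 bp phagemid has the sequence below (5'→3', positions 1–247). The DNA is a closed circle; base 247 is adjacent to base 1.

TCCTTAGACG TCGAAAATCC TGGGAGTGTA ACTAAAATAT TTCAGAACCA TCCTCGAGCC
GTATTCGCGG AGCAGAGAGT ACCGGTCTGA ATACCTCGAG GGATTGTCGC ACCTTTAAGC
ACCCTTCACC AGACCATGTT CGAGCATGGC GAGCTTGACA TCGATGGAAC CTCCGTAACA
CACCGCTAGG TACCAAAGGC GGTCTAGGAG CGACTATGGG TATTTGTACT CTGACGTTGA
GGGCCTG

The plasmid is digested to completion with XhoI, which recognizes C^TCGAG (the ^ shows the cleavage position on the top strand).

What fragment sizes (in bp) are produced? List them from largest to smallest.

205, 42 bp

XhoI sites (CTCGAG) start at positions 53, 95.
XhoI cuts after the first base of each site, so after positions 53, 95.
Circular molecule, 2 cuts → 2 fragments:
  54–95 → 42 bp
  96–247 then 1–53 → 152 + 53 = 205 bp
Sorted largest to smallest: 205, 42 bp.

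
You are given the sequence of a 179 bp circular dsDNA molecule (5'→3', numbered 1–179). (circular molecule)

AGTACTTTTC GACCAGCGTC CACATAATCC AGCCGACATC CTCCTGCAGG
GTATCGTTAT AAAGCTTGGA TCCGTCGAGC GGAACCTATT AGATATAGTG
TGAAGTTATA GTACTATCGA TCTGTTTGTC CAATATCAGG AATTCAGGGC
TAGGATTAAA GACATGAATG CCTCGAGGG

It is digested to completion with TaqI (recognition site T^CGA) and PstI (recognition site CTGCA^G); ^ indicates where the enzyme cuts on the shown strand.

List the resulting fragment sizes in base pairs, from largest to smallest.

56, 42, 39, 27, 15 bp

TaqI sites (TCGA) start at positions 9, 75, 117, 173.
TaqI cuts after the first base of each site, so after positions 9, 75, 117, 173.
The PstI site (CTGCAG) starts at position 44.
PstI cuts after base 5 of each site (before the last base), so after position 48.
Combined cut positions: 9, 48, 75, 117, 173.
Circular molecule, 5 cuts → 5 fragments:
  10–48 → 39 bp
  49–75 → 27 bp
  76–117 → 42 bp
  118–173 → 56 bp
  174–179 then 1–9 → 6 + 9 = 15 bp
Sorted largest to smallest: 56, 42, 39, 27, 15 bp.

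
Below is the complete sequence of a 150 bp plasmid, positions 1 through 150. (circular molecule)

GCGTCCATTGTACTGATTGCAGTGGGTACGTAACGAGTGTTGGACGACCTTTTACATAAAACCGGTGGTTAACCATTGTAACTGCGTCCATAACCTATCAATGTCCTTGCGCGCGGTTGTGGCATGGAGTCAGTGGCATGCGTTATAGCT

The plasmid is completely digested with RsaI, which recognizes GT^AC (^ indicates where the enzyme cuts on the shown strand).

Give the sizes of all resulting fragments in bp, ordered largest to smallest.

134, 16 bp

RsaI sites (GTAC) start at positions 10, 26.
RsaI cuts after base 2 of each site, so after positions 11, 27.
Circular molecule, 2 cuts → 2 fragments:
  12–27 → 16 bp
  28–150 then 1–11 → 123 + 11 = 134 bp
Sorted largest to smallest: 134, 16 bp.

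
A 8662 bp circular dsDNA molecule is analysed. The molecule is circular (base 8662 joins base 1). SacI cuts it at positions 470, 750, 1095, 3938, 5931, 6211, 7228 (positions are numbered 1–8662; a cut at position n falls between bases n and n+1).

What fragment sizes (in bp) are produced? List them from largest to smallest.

2843, 1993, 1904, 1017, 345, 280, 280 bp

Circular molecule, 7 cuts → 7 fragments:
  750 − 470 = 280 bp
  1095 − 750 = 345 bp
  3938 − 1095 = 2843 bp
  5931 − 3938 = 1993 bp
  6211 − 5931 = 280 bp
  7228 − 6211 = 1017 bp
  wrap: 8662 − 7228 + 470 = 1904 bp
Sorted largest to smallest: 2843, 1993, 1904, 1017, 345, 280, 280 bp.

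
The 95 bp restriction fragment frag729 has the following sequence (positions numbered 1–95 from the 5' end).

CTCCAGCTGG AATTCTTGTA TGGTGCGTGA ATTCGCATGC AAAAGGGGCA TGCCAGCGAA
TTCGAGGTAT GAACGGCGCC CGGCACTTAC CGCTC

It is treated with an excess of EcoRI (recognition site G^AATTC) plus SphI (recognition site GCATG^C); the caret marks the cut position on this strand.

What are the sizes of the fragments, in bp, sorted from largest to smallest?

37, 19, 13, 10, 10, 6 bp

EcoRI sites (GAATTC) start at positions 10, 29, 58.
EcoRI cuts after the first base of each site, so after positions 10, 29, 58.
SphI sites (GCATGC) start at positions 35, 48.
SphI cuts after base 5 of each site (before the last base), so after positions 39, 52.
Combined cut positions: 10, 29, 39, 52, 58.
Linear molecule, 5 cuts → 6 fragments:
  1–10 → 10 bp
  11–29 → 19 bp
  30–39 → 10 bp
  40–52 → 13 bp
  53–58 → 6 bp
  59–95 → 37 bp
Sorted largest to smallest: 37, 19, 13, 10, 10, 6 bp.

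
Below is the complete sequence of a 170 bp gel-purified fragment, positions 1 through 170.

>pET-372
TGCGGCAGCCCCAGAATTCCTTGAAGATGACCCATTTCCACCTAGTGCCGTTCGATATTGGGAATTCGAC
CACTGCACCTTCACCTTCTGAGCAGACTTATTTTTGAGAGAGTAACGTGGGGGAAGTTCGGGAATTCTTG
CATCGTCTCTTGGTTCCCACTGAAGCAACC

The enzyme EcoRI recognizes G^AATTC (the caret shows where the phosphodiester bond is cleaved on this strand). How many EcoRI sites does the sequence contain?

GAATTC occurs starting at positions 14, 62, 132.
EcoRI cuts at 3 sites.

3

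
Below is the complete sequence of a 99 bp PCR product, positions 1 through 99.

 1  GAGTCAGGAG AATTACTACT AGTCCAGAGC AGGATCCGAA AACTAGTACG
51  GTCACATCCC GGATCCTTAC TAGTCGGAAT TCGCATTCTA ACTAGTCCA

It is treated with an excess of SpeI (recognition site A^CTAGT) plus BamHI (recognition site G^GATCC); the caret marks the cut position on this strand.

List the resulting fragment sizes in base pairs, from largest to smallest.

SpeI sites (ACTAGT) start at positions 18, 42, 69, 91.
SpeI cuts after the first base of each site, so after positions 18, 42, 69, 91.
BamHI sites (GGATCC) start at positions 32, 61.
BamHI cuts after the first base of each site, so after positions 32, 61.
Combined cut positions: 18, 32, 42, 61, 69, 91.
Linear molecule, 6 cuts → 7 fragments:
  1–18 → 18 bp
  19–32 → 14 bp
  33–42 → 10 bp
  43–61 → 19 bp
  62–69 → 8 bp
  70–91 → 22 bp
  92–99 → 8 bp
Sorted largest to smallest: 22, 19, 18, 14, 10, 8, 8 bp.

22, 19, 18, 14, 10, 8, 8 bp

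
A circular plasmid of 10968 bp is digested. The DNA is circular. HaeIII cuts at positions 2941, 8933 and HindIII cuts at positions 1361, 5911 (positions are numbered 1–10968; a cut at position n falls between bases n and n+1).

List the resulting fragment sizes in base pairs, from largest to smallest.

3396, 3022, 2970, 1580 bp

Combined cut positions (sorted): 1361, 2941, 5911, 8933.
Circular molecule, 4 cuts → 4 fragments:
  2941 − 1361 = 1580 bp
  5911 − 2941 = 2970 bp
  8933 − 5911 = 3022 bp
  wrap: 10968 − 8933 + 1361 = 3396 bp
Sorted largest to smallest: 3396, 3022, 2970, 1580 bp.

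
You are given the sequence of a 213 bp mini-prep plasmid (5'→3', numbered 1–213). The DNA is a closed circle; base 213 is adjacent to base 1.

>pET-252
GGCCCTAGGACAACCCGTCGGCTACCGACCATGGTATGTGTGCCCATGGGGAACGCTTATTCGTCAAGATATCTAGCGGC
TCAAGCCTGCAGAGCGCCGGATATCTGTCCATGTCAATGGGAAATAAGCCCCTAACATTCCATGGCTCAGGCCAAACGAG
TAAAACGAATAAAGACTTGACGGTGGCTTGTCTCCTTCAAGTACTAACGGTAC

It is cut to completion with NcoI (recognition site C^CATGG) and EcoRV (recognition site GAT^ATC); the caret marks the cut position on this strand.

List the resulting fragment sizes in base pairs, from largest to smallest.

NcoI sites (CCATGG) start at positions 29, 44, 140.
NcoI cuts after the first base of each site, so after positions 29, 44, 140.
EcoRV sites (GATATC) start at positions 68, 100.
EcoRV cuts after base 3 of each site, so after positions 70, 102.
Combined cut positions: 29, 44, 70, 102, 140.
Circular molecule, 5 cuts → 5 fragments:
  30–44 → 15 bp
  45–70 → 26 bp
  71–102 → 32 bp
  103–140 → 38 bp
  141–213 then 1–29 → 73 + 29 = 102 bp
Sorted largest to smallest: 102, 38, 32, 26, 15 bp.

102, 38, 32, 26, 15 bp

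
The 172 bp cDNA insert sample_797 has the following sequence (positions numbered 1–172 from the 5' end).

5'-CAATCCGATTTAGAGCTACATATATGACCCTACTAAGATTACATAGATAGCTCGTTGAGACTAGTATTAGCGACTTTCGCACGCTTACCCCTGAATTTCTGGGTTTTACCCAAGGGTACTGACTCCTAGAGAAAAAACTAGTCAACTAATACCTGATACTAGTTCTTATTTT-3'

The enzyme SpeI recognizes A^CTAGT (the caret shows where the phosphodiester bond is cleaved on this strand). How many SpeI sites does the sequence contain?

ACTAGT occurs starting at positions 60, 137, 158.
SpeI cuts at 3 sites.

3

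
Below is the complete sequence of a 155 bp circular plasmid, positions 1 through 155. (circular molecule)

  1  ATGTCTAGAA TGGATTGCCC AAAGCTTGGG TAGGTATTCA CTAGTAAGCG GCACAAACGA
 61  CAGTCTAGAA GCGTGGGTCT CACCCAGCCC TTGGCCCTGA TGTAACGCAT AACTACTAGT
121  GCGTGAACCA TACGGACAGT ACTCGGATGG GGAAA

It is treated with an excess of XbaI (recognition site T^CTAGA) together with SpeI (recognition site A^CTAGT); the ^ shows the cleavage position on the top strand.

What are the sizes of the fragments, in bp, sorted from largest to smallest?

51, 44, 36, 24 bp

XbaI sites (TCTAGA) start at positions 4, 64.
XbaI cuts after the first base of each site, so after positions 4, 64.
SpeI sites (ACTAGT) start at positions 40, 115.
SpeI cuts after the first base of each site, so after positions 40, 115.
Combined cut positions: 4, 40, 64, 115.
Circular molecule, 4 cuts → 4 fragments:
  5–40 → 36 bp
  41–64 → 24 bp
  65–115 → 51 bp
  116–155 then 1–4 → 40 + 4 = 44 bp
Sorted largest to smallest: 51, 44, 36, 24 bp.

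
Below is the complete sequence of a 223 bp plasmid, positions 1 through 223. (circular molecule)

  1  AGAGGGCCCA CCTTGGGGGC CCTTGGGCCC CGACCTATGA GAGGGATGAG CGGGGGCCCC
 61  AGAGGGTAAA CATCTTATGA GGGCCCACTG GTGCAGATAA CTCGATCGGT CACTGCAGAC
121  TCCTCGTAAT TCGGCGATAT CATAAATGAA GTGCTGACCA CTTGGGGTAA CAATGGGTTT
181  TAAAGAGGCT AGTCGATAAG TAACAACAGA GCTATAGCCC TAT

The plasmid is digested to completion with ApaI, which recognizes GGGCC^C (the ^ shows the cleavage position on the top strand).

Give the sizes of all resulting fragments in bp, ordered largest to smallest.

146, 29, 27, 13, 8 bp

ApaI sites (GGGCCC) start at positions 4, 17, 25, 54, 81.
ApaI cuts after base 5 of each site (before the last base), so after positions 8, 21, 29, 58, 85.
Circular molecule, 5 cuts → 5 fragments:
  9–21 → 13 bp
  22–29 → 8 bp
  30–58 → 29 bp
  59–85 → 27 bp
  86–223 then 1–8 → 138 + 8 = 146 bp
Sorted largest to smallest: 146, 29, 27, 13, 8 bp.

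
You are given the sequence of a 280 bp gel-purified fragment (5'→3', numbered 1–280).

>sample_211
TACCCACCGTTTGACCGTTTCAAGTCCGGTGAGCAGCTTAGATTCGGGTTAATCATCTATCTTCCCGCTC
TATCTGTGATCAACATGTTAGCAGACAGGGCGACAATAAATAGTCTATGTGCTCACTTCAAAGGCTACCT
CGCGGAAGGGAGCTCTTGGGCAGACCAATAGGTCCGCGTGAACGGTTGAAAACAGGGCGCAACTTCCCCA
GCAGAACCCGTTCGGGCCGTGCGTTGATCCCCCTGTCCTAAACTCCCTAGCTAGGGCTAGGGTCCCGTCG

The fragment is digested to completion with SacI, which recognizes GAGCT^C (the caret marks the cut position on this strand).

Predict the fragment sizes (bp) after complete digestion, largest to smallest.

The SacI site (GAGCTC) starts at position 150.
SacI cuts after base 5 of each site (before the last base), so after position 154.
Linear molecule, 1 cut → 2 fragments:
  1–154 → 154 bp
  155–280 → 126 bp
Sorted largest to smallest: 154, 126 bp.

154, 126 bp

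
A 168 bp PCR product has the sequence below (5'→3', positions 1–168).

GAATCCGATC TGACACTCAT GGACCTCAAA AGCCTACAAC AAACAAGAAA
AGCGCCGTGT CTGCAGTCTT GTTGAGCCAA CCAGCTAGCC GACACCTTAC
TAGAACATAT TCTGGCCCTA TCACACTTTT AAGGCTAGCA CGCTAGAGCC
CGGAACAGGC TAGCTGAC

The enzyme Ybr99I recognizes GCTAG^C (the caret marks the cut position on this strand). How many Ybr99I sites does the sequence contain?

GCTAGC occurs starting at positions 84, 134, 159.
Ybr99I cuts at 3 sites.

3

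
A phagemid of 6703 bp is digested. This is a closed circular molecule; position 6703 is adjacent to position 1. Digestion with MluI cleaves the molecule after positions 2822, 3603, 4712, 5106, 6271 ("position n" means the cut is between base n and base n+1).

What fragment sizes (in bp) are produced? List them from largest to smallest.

3254, 1165, 1109, 781, 394 bp

Circular molecule, 5 cuts → 5 fragments:
  3603 − 2822 = 781 bp
  4712 − 3603 = 1109 bp
  5106 − 4712 = 394 bp
  6271 − 5106 = 1165 bp
  wrap: 6703 − 6271 + 2822 = 3254 bp
Sorted largest to smallest: 3254, 1165, 1109, 781, 394 bp.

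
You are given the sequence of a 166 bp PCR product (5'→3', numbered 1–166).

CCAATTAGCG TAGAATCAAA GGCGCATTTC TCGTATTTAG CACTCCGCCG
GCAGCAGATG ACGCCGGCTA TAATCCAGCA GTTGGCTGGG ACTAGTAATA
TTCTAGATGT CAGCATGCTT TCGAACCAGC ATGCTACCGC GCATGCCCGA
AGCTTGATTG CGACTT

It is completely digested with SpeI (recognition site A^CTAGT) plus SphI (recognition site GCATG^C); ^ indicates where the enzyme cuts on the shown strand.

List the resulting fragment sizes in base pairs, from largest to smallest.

91, 26, 21, 16, 12 bp

The SpeI site (ACTAGT) starts at position 91.
SpeI cuts after the first base of each site, so after position 91.
SphI sites (GCATGC) start at positions 113, 129, 141.
SphI cuts after base 5 of each site (before the last base), so after positions 117, 133, 145.
Combined cut positions: 91, 117, 133, 145.
Linear molecule, 4 cuts → 5 fragments:
  1–91 → 91 bp
  92–117 → 26 bp
  118–133 → 16 bp
  134–145 → 12 bp
  146–166 → 21 bp
Sorted largest to smallest: 91, 26, 21, 16, 12 bp.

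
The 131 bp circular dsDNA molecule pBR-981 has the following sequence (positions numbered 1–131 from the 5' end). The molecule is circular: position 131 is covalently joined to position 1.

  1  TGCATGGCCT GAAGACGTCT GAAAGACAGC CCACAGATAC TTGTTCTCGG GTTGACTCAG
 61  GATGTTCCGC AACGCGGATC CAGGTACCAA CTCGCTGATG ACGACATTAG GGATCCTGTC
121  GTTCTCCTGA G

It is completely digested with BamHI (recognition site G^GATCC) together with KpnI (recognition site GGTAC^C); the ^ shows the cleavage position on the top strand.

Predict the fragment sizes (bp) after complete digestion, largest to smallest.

BamHI sites (GGATCC) start at positions 76, 111.
BamHI cuts after the first base of each site, so after positions 76, 111.
The KpnI site (GGTACC) starts at position 83.
KpnI cuts after base 5 of each site (before the last base), so after position 87.
Combined cut positions: 76, 87, 111.
Circular molecule, 3 cuts → 3 fragments:
  77–87 → 11 bp
  88–111 → 24 bp
  112–131 then 1–76 → 20 + 76 = 96 bp
Sorted largest to smallest: 96, 24, 11 bp.

96, 24, 11 bp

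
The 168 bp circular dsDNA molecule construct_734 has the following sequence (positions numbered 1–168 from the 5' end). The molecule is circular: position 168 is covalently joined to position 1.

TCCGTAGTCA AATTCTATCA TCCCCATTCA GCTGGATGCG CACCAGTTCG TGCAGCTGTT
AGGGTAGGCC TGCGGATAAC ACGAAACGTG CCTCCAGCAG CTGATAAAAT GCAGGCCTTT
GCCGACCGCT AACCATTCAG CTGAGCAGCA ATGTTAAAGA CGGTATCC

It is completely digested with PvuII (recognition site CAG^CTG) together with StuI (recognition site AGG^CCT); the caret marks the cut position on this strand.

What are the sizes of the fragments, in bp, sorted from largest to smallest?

59, 32, 25, 24, 15, 13 bp

PvuII sites (CAGCTG) start at positions 29, 53, 98, 138.
PvuII cuts after base 3 of each site, so after positions 31, 55, 100, 140.
StuI sites (AGGCCT) start at positions 66, 113.
StuI cuts after base 3 of each site, so after positions 68, 115.
Combined cut positions: 31, 55, 68, 100, 115, 140.
Circular molecule, 6 cuts → 6 fragments:
  32–55 → 24 bp
  56–68 → 13 bp
  69–100 → 32 bp
  101–115 → 15 bp
  116–140 → 25 bp
  141–168 then 1–31 → 28 + 31 = 59 bp
Sorted largest to smallest: 59, 32, 25, 24, 15, 13 bp.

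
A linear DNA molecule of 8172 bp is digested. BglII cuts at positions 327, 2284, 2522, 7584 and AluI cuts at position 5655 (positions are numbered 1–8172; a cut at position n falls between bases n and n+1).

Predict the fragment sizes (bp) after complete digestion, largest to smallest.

3133, 1957, 1929, 588, 327, 238 bp

Combined cut positions (sorted): 327, 2284, 2522, 5655, 7584.
Linear molecule, 5 cuts → 6 fragments:
  327 − 0 = 327 bp
  2284 − 327 = 1957 bp
  2522 − 2284 = 238 bp
  5655 − 2522 = 3133 bp
  7584 − 5655 = 1929 bp
  8172 − 7584 = 588 bp
Sorted largest to smallest: 3133, 1957, 1929, 588, 327, 238 bp.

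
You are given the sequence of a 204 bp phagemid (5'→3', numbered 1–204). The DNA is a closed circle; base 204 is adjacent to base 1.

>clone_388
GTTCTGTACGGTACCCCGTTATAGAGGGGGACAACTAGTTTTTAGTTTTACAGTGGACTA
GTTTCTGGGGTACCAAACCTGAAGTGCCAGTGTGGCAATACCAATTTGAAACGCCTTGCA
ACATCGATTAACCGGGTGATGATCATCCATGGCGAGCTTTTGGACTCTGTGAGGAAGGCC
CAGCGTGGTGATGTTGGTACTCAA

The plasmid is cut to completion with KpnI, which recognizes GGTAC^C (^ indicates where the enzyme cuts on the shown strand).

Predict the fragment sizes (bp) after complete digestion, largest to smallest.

145, 59 bp

KpnI sites (GGTACC) start at positions 10, 69.
KpnI cuts after base 5 of each site (before the last base), so after positions 14, 73.
Circular molecule, 2 cuts → 2 fragments:
  15–73 → 59 bp
  74–204 then 1–14 → 131 + 14 = 145 bp
Sorted largest to smallest: 145, 59 bp.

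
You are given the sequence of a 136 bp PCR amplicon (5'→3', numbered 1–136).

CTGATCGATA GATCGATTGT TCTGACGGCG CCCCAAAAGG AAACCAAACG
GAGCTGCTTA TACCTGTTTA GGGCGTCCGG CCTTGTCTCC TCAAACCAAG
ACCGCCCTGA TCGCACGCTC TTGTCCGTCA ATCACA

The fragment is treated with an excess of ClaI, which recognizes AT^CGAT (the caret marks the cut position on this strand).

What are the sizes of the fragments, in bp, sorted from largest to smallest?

ClaI sites (ATCGAT) start at positions 4, 12.
ClaI cuts after base 2 of each site, so after positions 5, 13.
Linear molecule, 2 cuts → 3 fragments:
  1–5 → 5 bp
  6–13 → 8 bp
  14–136 → 123 bp
Sorted largest to smallest: 123, 8, 5 bp.

123, 8, 5 bp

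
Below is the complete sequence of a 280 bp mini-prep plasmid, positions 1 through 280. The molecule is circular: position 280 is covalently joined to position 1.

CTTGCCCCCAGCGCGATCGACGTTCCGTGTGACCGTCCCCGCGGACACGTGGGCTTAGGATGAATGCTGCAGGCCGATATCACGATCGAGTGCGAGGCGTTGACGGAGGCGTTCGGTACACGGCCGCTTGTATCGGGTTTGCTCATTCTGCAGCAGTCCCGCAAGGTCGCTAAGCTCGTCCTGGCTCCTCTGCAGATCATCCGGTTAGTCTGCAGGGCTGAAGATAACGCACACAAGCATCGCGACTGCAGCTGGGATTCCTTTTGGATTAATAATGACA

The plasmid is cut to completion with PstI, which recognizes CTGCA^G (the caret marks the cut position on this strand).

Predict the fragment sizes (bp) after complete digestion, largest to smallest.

PstI sites (CTGCAG) start at positions 67, 148, 190, 210, 246.
PstI cuts after base 5 of each site (before the last base), so after positions 71, 152, 194, 214, 250.
Circular molecule, 5 cuts → 5 fragments:
  72–152 → 81 bp
  153–194 → 42 bp
  195–214 → 20 bp
  215–250 → 36 bp
  251–280 then 1–71 → 30 + 71 = 101 bp
Sorted largest to smallest: 101, 81, 42, 36, 20 bp.

101, 81, 42, 36, 20 bp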